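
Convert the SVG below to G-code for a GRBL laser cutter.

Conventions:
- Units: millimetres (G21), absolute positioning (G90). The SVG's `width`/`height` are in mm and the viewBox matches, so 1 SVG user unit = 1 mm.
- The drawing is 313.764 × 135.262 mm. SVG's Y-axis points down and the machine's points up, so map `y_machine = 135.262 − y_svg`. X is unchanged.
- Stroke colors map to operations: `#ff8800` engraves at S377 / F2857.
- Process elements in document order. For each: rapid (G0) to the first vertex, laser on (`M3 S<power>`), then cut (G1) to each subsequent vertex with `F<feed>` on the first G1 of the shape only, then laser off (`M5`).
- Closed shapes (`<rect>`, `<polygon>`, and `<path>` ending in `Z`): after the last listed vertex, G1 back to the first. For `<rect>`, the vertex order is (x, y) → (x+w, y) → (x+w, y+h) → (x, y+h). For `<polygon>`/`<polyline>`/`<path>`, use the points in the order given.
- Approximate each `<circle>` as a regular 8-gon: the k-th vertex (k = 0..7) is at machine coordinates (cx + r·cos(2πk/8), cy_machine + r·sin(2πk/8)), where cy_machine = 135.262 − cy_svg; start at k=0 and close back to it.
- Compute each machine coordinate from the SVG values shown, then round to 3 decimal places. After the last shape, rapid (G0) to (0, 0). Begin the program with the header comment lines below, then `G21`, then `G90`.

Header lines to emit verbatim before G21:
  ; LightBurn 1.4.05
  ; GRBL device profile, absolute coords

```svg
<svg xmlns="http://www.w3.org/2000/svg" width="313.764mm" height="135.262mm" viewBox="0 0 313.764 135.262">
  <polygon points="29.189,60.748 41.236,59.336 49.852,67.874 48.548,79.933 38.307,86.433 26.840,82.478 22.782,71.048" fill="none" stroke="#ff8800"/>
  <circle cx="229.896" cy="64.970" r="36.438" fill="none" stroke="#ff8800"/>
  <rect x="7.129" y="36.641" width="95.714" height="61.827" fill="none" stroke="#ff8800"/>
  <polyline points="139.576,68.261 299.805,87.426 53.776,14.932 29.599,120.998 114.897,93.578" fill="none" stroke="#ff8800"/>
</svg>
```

1 u = 1 mm; y_m = 135.262 − y.

[1] `<polygon>` regular polygon, #ff8800→engrave S377 F2857: (29.189,74.514) → (41.236,75.926) → (49.852,67.388) → (48.548,55.329) → (38.307,48.829) → (26.840,52.784) → (22.782,64.214) → (29.189,74.514) (closed)

[2] `<circle>` circle, #ff8800→engrave S377 F2857: (266.334,70.292) → (255.662,96.058) → (229.896,106.730) → (204.130,96.058) → (193.458,70.292) → (204.130,44.526) → (229.896,33.854) → (255.662,44.526) → (266.334,70.292) (closed)

[3] `<rect>` rectangle, #ff8800→engrave S377 F2857: (7.129,98.621) → (102.843,98.621) → (102.843,36.794) → (7.129,36.794) → (7.129,98.621) (closed)

[4] `<polyline>` open polyline, #ff8800→engrave S377 F2857: (139.576,67.001) → (299.805,47.836) → (53.776,120.330) → (29.599,14.264) → (114.897,41.684)

; LightBurn 1.4.05
; GRBL device profile, absolute coords
G21
G90
G0 X29.189 Y74.514
M3 S377
G1 X41.236 Y75.926 F2857
G1 X49.852 Y67.388
G1 X48.548 Y55.329
G1 X38.307 Y48.829
G1 X26.840 Y52.784
G1 X22.782 Y64.214
G1 X29.189 Y74.514
M5
G0 X266.334 Y70.292
M3 S377
G1 X255.662 Y96.058 F2857
G1 X229.896 Y106.730
G1 X204.130 Y96.058
G1 X193.458 Y70.292
G1 X204.130 Y44.526
G1 X229.896 Y33.854
G1 X255.662 Y44.526
G1 X266.334 Y70.292
M5
G0 X7.129 Y98.621
M3 S377
G1 X102.843 Y98.621 F2857
G1 X102.843 Y36.794
G1 X7.129 Y36.794
G1 X7.129 Y98.621
M5
G0 X139.576 Y67.001
M3 S377
G1 X299.805 Y47.836 F2857
G1 X53.776 Y120.330
G1 X29.599 Y14.264
G1 X114.897 Y41.684
M5
G0 X0.000 Y0.000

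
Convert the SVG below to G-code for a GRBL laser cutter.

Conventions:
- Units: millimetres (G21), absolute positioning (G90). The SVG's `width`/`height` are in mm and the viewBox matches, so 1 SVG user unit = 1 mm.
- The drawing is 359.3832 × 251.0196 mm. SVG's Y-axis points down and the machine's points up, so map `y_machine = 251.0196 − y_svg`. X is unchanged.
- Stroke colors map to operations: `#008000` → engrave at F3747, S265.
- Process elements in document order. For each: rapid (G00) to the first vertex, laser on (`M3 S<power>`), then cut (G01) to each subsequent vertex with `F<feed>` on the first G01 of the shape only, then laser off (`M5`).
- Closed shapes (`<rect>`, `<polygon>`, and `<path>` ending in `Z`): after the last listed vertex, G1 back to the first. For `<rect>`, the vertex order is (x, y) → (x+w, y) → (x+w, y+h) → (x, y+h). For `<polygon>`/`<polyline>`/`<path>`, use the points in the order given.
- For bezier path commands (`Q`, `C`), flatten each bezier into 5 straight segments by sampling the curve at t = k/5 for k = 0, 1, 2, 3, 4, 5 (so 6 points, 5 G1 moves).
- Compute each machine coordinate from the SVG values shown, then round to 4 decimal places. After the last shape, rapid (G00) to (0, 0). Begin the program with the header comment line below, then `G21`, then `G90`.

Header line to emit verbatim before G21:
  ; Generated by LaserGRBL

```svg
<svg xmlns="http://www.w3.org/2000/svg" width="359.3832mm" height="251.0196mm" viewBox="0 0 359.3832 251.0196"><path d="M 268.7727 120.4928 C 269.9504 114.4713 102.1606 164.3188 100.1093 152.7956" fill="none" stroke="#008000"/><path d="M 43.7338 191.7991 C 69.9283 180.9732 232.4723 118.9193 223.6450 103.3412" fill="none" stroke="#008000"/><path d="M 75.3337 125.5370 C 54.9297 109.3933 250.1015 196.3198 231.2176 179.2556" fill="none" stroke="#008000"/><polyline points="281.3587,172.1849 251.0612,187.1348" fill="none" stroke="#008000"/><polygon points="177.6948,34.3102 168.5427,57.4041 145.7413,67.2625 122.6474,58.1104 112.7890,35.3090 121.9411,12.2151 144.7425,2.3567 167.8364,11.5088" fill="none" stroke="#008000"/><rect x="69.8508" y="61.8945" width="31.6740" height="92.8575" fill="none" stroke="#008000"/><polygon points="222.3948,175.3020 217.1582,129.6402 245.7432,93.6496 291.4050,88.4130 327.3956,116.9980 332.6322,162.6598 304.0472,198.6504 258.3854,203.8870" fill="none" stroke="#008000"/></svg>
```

Since the viewBox matches the mm dimensions, user units are millimetres directly. The only transform is the Y-flip y_m = 251.0196 − y_svg.

Shape 1 is a cubic bezier drawn with `<path>`. Its stroke #008000 means engrave at S265, F3747. After flipping Y the toolpath is (268.7727,130.5268) → (251.8809,128.3733) → (210.5027,118.4388) → (160.7042,106.3508) → (118.5511,97.7366) → (100.1093,98.2240).

Shape 2 is a cubic bezier drawn with `<path>`. Its stroke #008000 means engrave at S265, F3747. After flipping Y the toolpath is (43.7338,59.2205) → (73.3507,71.0818) → (120.9208,90.5480) → (171.6737,112.9293) → (210.8386,133.5361) → (223.6450,147.6784).

Shape 3 is a cubic bezier drawn with `<path>`. Its stroke #008000 means engrave at S265, F3747. After flipping Y the toolpath is (75.3337,125.4826) → (85.5233,124.4569) → (126.8289,108.6332) → (178.6280,87.9506) → (220.2983,72.3479) → (231.2176,71.7640).

Shape 4 is a line segment drawn with `<polyline>`. Its stroke #008000 means engrave at S265, F3747. After flipping Y the toolpath is (281.3587,78.8347) → (251.0612,63.8848).

Shape 5 is a regular polygon drawn with `<polygon>`. Its stroke #008000 means engrave at S265, F3747. After flipping Y the toolpath is (177.6948,216.7094) → (168.5427,193.6155) → (145.7413,183.7571) → (122.6474,192.9092) → (112.7890,215.7106) → (121.9411,238.8045) → (144.7425,248.6629) → (167.8364,239.5108) → (177.6948,216.7094), returning to the start.

Shape 6 is a rectangle drawn with `<rect>`. Its stroke #008000 means engrave at S265, F3747. After flipping Y the toolpath is (69.8508,189.1251) → (101.5248,189.1251) → (101.5248,96.2676) → (69.8508,96.2676) → (69.8508,189.1251), returning to the start.

Shape 7 is a regular polygon drawn with `<polygon>`. Its stroke #008000 means engrave at S265, F3747. After flipping Y the toolpath is (222.3948,75.7176) → (217.1582,121.3794) → (245.7432,157.3700) → (291.4050,162.6066) → (327.3956,134.0216) → (332.6322,88.3598) → (304.0472,52.3692) → (258.3854,47.1326) → (222.3948,75.7176), returning to the start.

; Generated by LaserGRBL
G21
G90
G00 X268.7727 Y130.5268
M3 S265
G01 X251.8809 Y128.3733 F3747
G01 X210.5027 Y118.4388
G01 X160.7042 Y106.3508
G01 X118.5511 Y97.7366
G01 X100.1093 Y98.2240
M5
G00 X43.7338 Y59.2205
M3 S265
G01 X73.3507 Y71.0818 F3747
G01 X120.9208 Y90.5480
G01 X171.6737 Y112.9293
G01 X210.8386 Y133.5361
G01 X223.6450 Y147.6784
M5
G00 X75.3337 Y125.4826
M3 S265
G01 X85.5233 Y124.4569 F3747
G01 X126.8289 Y108.6332
G01 X178.6280 Y87.9506
G01 X220.2983 Y72.3479
G01 X231.2176 Y71.7640
M5
G00 X281.3587 Y78.8347
M3 S265
G01 X251.0612 Y63.8848 F3747
M5
G00 X177.6948 Y216.7094
M3 S265
G01 X168.5427 Y193.6155 F3747
G01 X145.7413 Y183.7571
G01 X122.6474 Y192.9092
G01 X112.7890 Y215.7106
G01 X121.9411 Y238.8045
G01 X144.7425 Y248.6629
G01 X167.8364 Y239.5108
G01 X177.6948 Y216.7094
M5
G00 X69.8508 Y189.1251
M3 S265
G01 X101.5248 Y189.1251 F3747
G01 X101.5248 Y96.2676
G01 X69.8508 Y96.2676
G01 X69.8508 Y189.1251
M5
G00 X222.3948 Y75.7176
M3 S265
G01 X217.1582 Y121.3794 F3747
G01 X245.7432 Y157.3700
G01 X291.4050 Y162.6066
G01 X327.3956 Y134.0216
G01 X332.6322 Y88.3598
G01 X304.0472 Y52.3692
G01 X258.3854 Y47.1326
G01 X222.3948 Y75.7176
M5
G00 X0.0000 Y0.0000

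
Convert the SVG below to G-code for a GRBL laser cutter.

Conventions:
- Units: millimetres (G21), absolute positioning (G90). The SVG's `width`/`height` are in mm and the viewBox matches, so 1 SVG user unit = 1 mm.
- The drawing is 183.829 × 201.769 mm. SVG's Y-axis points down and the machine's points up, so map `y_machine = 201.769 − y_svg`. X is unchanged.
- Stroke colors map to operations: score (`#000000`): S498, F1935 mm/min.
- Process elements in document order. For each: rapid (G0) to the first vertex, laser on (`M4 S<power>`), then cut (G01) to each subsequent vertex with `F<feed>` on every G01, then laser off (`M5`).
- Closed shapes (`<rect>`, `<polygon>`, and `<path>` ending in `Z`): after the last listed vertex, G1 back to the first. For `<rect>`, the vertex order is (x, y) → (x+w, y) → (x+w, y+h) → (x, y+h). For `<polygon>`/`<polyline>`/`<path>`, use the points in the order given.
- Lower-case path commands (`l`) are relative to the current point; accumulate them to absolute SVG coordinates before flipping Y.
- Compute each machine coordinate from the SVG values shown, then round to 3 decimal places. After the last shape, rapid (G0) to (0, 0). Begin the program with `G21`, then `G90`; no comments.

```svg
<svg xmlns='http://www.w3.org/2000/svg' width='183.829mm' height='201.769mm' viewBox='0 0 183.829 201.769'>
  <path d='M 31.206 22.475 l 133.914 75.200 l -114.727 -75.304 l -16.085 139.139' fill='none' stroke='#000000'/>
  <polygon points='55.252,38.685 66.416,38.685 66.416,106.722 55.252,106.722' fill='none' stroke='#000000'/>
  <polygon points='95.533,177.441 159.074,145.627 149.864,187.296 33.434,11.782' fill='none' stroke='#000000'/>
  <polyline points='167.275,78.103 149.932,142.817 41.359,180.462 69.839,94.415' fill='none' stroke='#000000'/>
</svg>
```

1 u = 1 mm; y_m = 201.769 − y.

[1] `<path>` open polyline, #000000→score S498 F1935: (31.206,179.294) → (165.120,104.094) → (50.393,179.398) → (34.308,40.259)

[2] `<polygon>` rectangle, #000000→score S498 F1935: (55.252,163.084) → (66.416,163.084) → (66.416,95.047) → (55.252,95.047) → (55.252,163.084) (closed)

[3] `<polygon>` closed polygon, #000000→score S498 F1935: (95.533,24.328) → (159.074,56.142) → (149.864,14.473) → (33.434,189.987) → (95.533,24.328) (closed)

[4] `<polyline>` open polyline, #000000→score S498 F1935: (167.275,123.666) → (149.932,58.952) → (41.359,21.307) → (69.839,107.354)

G21
G90
G0 X31.206 Y179.294
M4 S498
G01 X165.120 Y104.094 F1935
G01 X50.393 Y179.398 F1935
G01 X34.308 Y40.259 F1935
M5
G0 X55.252 Y163.084
M4 S498
G01 X66.416 Y163.084 F1935
G01 X66.416 Y95.047 F1935
G01 X55.252 Y95.047 F1935
G01 X55.252 Y163.084 F1935
M5
G0 X95.533 Y24.328
M4 S498
G01 X159.074 Y56.142 F1935
G01 X149.864 Y14.473 F1935
G01 X33.434 Y189.987 F1935
G01 X95.533 Y24.328 F1935
M5
G0 X167.275 Y123.666
M4 S498
G01 X149.932 Y58.952 F1935
G01 X41.359 Y21.307 F1935
G01 X69.839 Y107.354 F1935
M5
G0 X0.000 Y0.000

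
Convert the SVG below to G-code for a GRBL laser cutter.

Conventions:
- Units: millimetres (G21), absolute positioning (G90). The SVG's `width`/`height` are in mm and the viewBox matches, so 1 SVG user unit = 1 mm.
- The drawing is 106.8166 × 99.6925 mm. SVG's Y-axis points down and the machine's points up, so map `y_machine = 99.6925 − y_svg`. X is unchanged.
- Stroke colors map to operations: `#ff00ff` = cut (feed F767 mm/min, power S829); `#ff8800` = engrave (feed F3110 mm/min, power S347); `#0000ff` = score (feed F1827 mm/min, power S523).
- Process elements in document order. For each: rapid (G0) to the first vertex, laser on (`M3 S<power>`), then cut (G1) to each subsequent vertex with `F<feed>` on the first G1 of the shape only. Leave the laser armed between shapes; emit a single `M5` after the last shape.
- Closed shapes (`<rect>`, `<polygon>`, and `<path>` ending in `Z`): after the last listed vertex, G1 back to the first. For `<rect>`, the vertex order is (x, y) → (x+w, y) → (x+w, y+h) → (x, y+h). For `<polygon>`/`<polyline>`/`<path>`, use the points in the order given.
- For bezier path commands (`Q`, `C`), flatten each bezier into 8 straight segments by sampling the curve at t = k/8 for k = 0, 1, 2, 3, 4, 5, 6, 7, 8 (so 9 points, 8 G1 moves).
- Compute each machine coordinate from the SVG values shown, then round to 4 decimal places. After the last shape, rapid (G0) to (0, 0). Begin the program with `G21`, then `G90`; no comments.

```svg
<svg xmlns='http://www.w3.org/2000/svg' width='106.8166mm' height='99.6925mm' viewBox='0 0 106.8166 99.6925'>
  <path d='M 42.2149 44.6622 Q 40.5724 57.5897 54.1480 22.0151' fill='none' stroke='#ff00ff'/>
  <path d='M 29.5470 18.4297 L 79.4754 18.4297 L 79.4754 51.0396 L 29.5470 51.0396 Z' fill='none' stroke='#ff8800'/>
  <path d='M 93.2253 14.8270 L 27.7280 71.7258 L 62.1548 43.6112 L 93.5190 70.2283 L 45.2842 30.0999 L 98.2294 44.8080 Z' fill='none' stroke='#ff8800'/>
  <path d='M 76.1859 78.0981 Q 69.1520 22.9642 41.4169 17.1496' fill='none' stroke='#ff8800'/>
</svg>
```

G21
G90
G0 X42.2149 Y55.0303
M3 S829
G1 X42.0421 Y52.5563 F767
G1 X42.3448 Y51.5979
G1 X43.1231 Y52.1553
G1 X44.3769 Y54.2283
G1 X46.1063 Y57.8171
G1 X48.3113 Y62.9215
G1 X50.9919 Y69.5416
G1 X54.1480 Y77.6774
G0 X29.5470 Y81.2628
M3 S347
G1 X79.4754 Y81.2628 F3110
G1 X79.4754 Y48.6529
G1 X29.5470 Y48.6529
G1 X29.5470 Y81.2628
G0 X93.2253 Y84.8655
M3 S347
G1 X27.7280 Y27.9667 F3110
G1 X62.1548 Y56.0813
G1 X93.5190 Y29.4642
G1 X45.2842 Y69.5926
G1 X98.2294 Y54.8845
G1 X93.2253 Y84.8655
G0 X76.1859 Y21.5944
M3 S347
G1 X74.1040 Y34.6073 F3110
G1 X71.3751 Y46.0789
G1 X67.9994 Y56.0093
G1 X63.9767 Y64.3985
G1 X59.3071 Y71.2464
G1 X53.9906 Y76.5531
G1 X48.0272 Y80.3186
G1 X41.4169 Y82.5429
M5
G0 X0.0000 Y0.0000

1 u = 1 mm; y_m = 99.6925 − y.

[1] `<path>` quadratic bezier, #ff00ff→cut S829 F767: (42.2149,55.0303) → (42.0421,52.5563) → (42.3448,51.5979) → (43.1231,52.1553) → (44.3769,54.2283) → (46.1063,57.8171) → (48.3113,62.9215) → (50.9919,69.5416) → (54.1480,77.6774)

[2] `<path>` rectangle, #ff8800→engrave S347 F3110: (29.5470,81.2628) → (79.4754,81.2628) → (79.4754,48.6529) → (29.5470,48.6529) → (29.5470,81.2628) (closed)

[3] `<path>` closed polygon, #ff8800→engrave S347 F3110: (93.2253,84.8655) → (27.7280,27.9667) → (62.1548,56.0813) → (93.5190,29.4642) → (45.2842,69.5926) → (98.2294,54.8845) → (93.2253,84.8655) (closed)

[4] `<path>` quadratic bezier, #ff8800→engrave S347 F3110: (76.1859,21.5944) → (74.1040,34.6073) → (71.3751,46.0789) → (67.9994,56.0093) → (63.9767,64.3985) → (59.3071,71.2464) → (53.9906,76.5531) → (48.0272,80.3186) → (41.4169,82.5429)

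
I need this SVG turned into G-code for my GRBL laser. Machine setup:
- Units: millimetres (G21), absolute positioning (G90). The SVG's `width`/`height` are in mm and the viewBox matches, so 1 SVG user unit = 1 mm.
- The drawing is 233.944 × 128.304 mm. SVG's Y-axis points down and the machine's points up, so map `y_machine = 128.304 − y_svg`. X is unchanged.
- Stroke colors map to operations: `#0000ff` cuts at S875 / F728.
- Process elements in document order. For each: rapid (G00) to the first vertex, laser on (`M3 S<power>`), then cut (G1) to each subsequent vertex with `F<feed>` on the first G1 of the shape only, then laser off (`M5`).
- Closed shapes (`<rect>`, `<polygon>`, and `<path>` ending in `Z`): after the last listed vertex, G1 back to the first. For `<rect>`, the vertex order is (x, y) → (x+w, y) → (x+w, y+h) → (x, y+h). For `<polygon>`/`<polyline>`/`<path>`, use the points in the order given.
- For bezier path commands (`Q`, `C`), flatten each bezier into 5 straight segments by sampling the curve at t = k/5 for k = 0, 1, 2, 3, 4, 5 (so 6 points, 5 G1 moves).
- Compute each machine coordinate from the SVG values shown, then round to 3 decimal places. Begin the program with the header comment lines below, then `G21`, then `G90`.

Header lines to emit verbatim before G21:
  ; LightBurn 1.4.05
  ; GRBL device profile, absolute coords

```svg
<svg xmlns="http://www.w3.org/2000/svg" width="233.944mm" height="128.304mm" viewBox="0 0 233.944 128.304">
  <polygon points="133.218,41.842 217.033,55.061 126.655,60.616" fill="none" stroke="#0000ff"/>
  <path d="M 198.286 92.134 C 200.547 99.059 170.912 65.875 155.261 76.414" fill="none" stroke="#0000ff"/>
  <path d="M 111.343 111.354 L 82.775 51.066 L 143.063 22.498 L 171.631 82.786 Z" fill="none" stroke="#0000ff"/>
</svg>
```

; LightBurn 1.4.05
; GRBL device profile, absolute coords
G21
G90
G00 X133.218 Y86.462
M3 S875
G1 X217.033 Y73.243 F728
G1 X126.655 Y67.688
G1 X133.218 Y86.462
M5
G00 X198.286 Y36.170
M3 S875
G1 X196.182 Y36.157 F728
G1 X188.625 Y41.747
G1 X177.818 Y48.915
G1 X165.963 Y53.637
G1 X155.261 Y51.890
M5
G00 X111.343 Y16.950
M3 S875
G1 X82.775 Y77.238 F728
G1 X143.063 Y105.806
G1 X171.631 Y45.518
G1 X111.343 Y16.950
M5

Since the viewBox matches the mm dimensions, user units are millimetres directly. The only transform is the Y-flip y_m = 128.304 − y_svg.

Shape 1 is a closed polygon drawn with `<polygon>`. Its stroke #0000ff means cut at S875, F728. After flipping Y the toolpath is (133.218,86.462) → (217.033,73.243) → (126.655,67.688) → (133.218,86.462), returning to the start.

Shape 2 is a cubic bezier drawn with `<path>`. Its stroke #0000ff means cut at S875, F728. After flipping Y the toolpath is (198.286,36.170) → (196.182,36.157) → (188.625,41.747) → (177.818,48.915) → (165.963,53.637) → (155.261,51.890).

Shape 3 is a regular polygon drawn with `<path>`. Its stroke #0000ff means cut at S875, F728. After flipping Y the toolpath is (111.343,16.950) → (82.775,77.238) → (143.063,105.806) → (171.631,45.518) → (111.343,16.950), returning to the start.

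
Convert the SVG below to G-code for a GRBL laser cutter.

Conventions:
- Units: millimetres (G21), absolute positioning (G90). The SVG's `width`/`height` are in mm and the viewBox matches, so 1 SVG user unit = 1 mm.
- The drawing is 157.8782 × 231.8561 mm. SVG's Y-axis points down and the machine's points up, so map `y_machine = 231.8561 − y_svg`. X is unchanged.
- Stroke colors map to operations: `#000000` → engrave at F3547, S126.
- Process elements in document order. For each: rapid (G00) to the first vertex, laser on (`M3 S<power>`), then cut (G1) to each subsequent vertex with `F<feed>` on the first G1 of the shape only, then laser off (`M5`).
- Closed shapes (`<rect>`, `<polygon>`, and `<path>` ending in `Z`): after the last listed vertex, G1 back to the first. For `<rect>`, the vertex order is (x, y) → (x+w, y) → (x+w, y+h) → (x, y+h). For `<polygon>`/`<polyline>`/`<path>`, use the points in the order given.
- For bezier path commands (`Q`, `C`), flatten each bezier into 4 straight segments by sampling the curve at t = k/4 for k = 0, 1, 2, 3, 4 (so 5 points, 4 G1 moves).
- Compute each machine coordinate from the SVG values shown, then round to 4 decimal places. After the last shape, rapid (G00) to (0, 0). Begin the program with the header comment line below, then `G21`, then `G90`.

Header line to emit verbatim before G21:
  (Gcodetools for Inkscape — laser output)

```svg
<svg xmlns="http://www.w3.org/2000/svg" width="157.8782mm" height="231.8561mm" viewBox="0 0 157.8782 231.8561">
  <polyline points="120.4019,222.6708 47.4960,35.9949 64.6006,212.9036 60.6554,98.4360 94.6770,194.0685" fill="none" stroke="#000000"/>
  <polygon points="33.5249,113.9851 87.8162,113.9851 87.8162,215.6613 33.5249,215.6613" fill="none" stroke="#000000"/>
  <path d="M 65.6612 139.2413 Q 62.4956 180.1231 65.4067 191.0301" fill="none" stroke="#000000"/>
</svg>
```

Since the viewBox matches the mm dimensions, user units are millimetres directly. The only transform is the Y-flip y_m = 231.8561 − y_svg.

Shape 1 is a open polyline drawn with `<polyline>`. Its stroke #000000 means engrave at S126, F3547. After flipping Y the toolpath is (120.4019,9.1853) → (47.4960,195.8612) → (64.6006,18.9525) → (60.6554,133.4201) → (94.6770,37.7876).

Shape 2 is a rectangle drawn with `<polygon>`. Its stroke #000000 means engrave at S126, F3547. After flipping Y the toolpath is (33.5249,117.8710) → (87.8162,117.8710) → (87.8162,16.1948) → (33.5249,16.1948) → (33.5249,117.8710), returning to the start.

Shape 3 is a quadratic bezier drawn with `<path>`. Its stroke #000000 means engrave at S126, F3547. After flipping Y the toolpath is (65.6612,92.6148) → (64.4582,74.0473) → (64.0148,59.2267) → (64.3309,48.1529) → (65.4067,40.8260).

(Gcodetools for Inkscape — laser output)
G21
G90
G00 X120.4019 Y9.1853
M3 S126
G1 X47.4960 Y195.8612 F3547
G1 X64.6006 Y18.9525
G1 X60.6554 Y133.4201
G1 X94.6770 Y37.7876
M5
G00 X33.5249 Y117.8710
M3 S126
G1 X87.8162 Y117.8710 F3547
G1 X87.8162 Y16.1948
G1 X33.5249 Y16.1948
G1 X33.5249 Y117.8710
M5
G00 X65.6612 Y92.6148
M3 S126
G1 X64.4582 Y74.0473 F3547
G1 X64.0148 Y59.2267
G1 X64.3309 Y48.1529
G1 X65.4067 Y40.8260
M5
G00 X0.0000 Y0.0000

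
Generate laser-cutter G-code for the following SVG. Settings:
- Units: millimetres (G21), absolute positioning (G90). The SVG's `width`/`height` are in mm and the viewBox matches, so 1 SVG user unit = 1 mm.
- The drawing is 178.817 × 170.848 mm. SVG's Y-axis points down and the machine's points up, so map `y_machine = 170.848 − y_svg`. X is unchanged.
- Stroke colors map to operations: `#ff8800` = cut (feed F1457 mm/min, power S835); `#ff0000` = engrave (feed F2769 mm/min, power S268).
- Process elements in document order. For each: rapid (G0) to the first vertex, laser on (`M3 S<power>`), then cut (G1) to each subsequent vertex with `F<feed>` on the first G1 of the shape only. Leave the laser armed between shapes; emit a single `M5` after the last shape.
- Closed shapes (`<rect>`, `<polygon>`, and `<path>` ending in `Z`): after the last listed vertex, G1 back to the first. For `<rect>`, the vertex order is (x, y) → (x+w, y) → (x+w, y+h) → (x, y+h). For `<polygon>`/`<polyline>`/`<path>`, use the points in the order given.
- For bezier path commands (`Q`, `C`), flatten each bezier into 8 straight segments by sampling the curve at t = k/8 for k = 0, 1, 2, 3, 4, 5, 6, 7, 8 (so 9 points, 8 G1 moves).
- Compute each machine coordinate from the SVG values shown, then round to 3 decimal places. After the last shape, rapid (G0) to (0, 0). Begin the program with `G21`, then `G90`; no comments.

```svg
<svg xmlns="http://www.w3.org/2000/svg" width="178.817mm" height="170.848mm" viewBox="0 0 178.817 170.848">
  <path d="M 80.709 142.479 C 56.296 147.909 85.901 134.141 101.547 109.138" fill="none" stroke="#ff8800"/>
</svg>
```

G21
G90
G0 X80.709 Y28.369
M3 S835
G1 X73.953 Y27.217 F1457
G1 X71.465 Y27.772
G1 X72.448 Y29.939
G1 X76.106 Y33.627
G1 X81.641 Y38.741
G1 X88.257 Y45.189
G1 X95.158 Y52.876
G1 X101.547 Y61.710
M5
G0 X0.000 Y0.000

1 u = 1 mm; y_m = 170.848 − y.

[1] `<path>` cubic bezier, #ff8800→cut S835 F1457: (80.709,28.369) → (73.953,27.217) → (71.465,27.772) → (72.448,29.939) → (76.106,33.627) → (81.641,38.741) → (88.257,45.189) → (95.158,52.876) → (101.547,61.710)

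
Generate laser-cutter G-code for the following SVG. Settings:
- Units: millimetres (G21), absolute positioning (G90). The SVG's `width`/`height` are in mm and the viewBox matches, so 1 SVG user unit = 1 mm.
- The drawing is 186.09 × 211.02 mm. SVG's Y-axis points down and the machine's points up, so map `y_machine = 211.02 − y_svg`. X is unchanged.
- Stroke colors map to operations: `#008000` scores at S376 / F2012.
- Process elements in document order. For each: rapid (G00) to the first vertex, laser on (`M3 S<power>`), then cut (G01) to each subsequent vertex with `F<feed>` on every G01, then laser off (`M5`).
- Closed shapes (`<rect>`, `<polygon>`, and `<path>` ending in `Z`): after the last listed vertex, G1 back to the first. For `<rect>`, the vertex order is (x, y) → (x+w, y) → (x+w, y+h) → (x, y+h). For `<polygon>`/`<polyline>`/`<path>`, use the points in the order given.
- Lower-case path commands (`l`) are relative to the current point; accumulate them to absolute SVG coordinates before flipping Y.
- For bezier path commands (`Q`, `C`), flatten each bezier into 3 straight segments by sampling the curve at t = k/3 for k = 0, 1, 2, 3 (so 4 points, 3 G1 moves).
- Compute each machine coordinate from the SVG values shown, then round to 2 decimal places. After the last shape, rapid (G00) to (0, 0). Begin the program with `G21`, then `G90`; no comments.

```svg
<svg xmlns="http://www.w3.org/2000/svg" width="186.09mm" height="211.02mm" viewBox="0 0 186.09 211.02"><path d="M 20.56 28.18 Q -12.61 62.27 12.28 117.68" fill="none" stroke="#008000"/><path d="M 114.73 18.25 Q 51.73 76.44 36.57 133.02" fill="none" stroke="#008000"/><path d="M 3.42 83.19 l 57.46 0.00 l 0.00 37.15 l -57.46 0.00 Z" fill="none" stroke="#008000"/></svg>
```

viewBox `0 0 186.09 211.02` with mm width/height → 1 unit = 1 mm. Flip: y_m = 211.02 − y_svg.

**Shape 1** — `<path>` quadratic bezier, stroke `#008000` → score (S376, F2012). Control points (SVG): P0=(20.56,28.18), P1=(-12.61,62.27), P2=(12.28,117.68); sampled at t=k/3. Machine vertices: (20.56,182.84) → (4.90,157.74) → (2.14,127.91) → (12.28,93.34). Open path.

**Shape 2** — `<path>` quadratic bezier, stroke `#008000` → score (S376, F2012). Control points (SVG): P0=(114.73,18.25), P1=(51.73,76.44), P2=(36.57,133.02); sampled at t=k/3. Machine vertices: (114.73,192.77) → (78.05,154.16) → (51.99,115.90) → (36.57,78.00). Open path.

**Shape 3** — `<path>` rectangle, stroke `#008000` → score (S376, F2012). Machine vertices: (3.42,127.83) → (60.88,127.83) → (60.88,90.68) → (3.42,90.68) → (3.42,127.83). Closed: final G1 returns to the first vertex.

G21
G90
G00 X20.56 Y182.84
M3 S376
G01 X4.90 Y157.74 F2012
G01 X2.14 Y127.91 F2012
G01 X12.28 Y93.34 F2012
M5
G00 X114.73 Y192.77
M3 S376
G01 X78.05 Y154.16 F2012
G01 X51.99 Y115.90 F2012
G01 X36.57 Y78.00 F2012
M5
G00 X3.42 Y127.83
M3 S376
G01 X60.88 Y127.83 F2012
G01 X60.88 Y90.68 F2012
G01 X3.42 Y90.68 F2012
G01 X3.42 Y127.83 F2012
M5
G00 X0.00 Y0.00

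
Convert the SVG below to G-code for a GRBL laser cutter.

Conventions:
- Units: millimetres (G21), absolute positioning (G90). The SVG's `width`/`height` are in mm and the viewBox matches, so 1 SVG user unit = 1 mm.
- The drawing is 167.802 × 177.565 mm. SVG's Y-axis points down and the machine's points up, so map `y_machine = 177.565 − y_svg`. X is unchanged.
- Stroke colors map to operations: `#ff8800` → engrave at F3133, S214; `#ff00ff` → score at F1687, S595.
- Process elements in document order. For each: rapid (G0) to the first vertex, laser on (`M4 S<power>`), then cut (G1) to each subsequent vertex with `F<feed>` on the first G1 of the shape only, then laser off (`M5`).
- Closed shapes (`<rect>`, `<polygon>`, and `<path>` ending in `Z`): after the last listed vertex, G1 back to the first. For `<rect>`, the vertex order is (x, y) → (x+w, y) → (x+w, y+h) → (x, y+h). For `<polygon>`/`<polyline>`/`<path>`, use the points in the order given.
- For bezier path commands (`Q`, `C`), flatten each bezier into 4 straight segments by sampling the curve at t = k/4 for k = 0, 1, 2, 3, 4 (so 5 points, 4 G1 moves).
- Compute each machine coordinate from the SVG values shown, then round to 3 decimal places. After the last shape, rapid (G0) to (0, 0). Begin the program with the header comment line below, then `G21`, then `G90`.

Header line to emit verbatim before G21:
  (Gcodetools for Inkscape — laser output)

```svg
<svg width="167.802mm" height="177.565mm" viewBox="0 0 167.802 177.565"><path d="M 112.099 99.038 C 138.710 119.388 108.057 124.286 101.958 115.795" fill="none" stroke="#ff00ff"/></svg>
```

Since the viewBox matches the mm dimensions, user units are millimetres directly. The only transform is the Y-flip y_m = 177.565 − y_svg.

Shape 1 is a cubic bezier drawn with `<path>`. Its stroke #ff00ff means score at S595, F1687. After flipping Y the toolpath is (112.099,78.527) → (122.599,66.130) → (119.295,59.333) → (109.858,57.944) → (101.958,61.770).

(Gcodetools for Inkscape — laser output)
G21
G90
G0 X112.099 Y78.527
M4 S595
G1 X122.599 Y66.130 F1687
G1 X119.295 Y59.333
G1 X109.858 Y57.944
G1 X101.958 Y61.770
M5
G0 X0.000 Y0.000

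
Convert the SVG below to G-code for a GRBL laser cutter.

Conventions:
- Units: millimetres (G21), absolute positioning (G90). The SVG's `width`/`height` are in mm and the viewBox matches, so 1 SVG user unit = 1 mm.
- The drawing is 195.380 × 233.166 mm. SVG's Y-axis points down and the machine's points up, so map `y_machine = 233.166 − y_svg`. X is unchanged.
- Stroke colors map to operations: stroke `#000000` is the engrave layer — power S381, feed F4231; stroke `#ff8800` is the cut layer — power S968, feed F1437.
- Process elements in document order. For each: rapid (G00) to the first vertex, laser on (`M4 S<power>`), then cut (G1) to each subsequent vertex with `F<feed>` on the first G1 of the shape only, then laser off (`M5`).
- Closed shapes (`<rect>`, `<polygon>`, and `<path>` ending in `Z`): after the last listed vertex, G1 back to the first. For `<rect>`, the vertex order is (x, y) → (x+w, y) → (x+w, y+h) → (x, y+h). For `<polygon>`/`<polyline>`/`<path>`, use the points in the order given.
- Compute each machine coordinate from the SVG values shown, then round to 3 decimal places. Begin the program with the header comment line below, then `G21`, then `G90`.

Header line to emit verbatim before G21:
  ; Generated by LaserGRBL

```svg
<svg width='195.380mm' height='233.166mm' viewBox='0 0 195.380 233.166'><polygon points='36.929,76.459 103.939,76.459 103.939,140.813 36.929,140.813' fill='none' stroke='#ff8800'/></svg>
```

viewBox `0 0 195.380 233.166` with mm width/height → 1 unit = 1 mm. Flip: y_m = 233.166 − y_svg.

**Shape 1** — `<polygon>` rectangle, stroke `#ff8800` → cut (S968, F1437). Machine vertices: (36.929,156.707) → (103.939,156.707) → (103.939,92.353) → (36.929,92.353) → (36.929,156.707). Closed: final G1 returns to the first vertex.

; Generated by LaserGRBL
G21
G90
G00 X36.929 Y156.707
M4 S968
G1 X103.939 Y156.707 F1437
G1 X103.939 Y92.353
G1 X36.929 Y92.353
G1 X36.929 Y156.707
M5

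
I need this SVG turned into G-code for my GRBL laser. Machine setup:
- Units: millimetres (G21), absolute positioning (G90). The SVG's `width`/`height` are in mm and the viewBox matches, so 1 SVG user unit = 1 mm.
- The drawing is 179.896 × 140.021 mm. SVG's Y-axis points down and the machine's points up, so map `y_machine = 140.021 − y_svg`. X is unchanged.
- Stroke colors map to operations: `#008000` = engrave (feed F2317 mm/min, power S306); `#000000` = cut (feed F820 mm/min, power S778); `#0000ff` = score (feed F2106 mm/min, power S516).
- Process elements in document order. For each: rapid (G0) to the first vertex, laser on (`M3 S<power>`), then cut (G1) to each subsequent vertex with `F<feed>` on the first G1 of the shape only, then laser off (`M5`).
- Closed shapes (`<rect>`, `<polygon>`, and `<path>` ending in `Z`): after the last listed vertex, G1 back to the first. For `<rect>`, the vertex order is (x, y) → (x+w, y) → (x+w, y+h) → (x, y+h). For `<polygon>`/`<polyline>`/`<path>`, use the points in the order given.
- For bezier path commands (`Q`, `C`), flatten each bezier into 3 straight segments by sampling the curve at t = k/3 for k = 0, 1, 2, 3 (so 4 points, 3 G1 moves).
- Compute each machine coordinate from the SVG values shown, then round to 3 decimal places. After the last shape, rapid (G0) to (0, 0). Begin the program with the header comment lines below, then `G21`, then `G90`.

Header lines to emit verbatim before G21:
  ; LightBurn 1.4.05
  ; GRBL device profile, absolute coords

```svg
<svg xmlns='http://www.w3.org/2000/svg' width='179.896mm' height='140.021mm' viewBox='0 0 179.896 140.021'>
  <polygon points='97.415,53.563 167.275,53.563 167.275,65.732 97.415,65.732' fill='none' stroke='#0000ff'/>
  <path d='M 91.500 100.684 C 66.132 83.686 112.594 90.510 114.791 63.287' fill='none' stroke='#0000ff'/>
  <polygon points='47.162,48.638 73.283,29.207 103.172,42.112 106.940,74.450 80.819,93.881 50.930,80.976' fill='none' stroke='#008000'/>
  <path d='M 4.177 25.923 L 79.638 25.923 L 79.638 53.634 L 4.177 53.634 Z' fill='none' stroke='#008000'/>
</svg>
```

Since the viewBox matches the mm dimensions, user units are millimetres directly. The only transform is the Y-flip y_m = 140.021 − y_svg.

Shape 1 is a rectangle drawn with `<polygon>`. Its stroke #0000ff means score at S516, F2106. After flipping Y the toolpath is (97.415,86.458) → (167.275,86.458) → (167.275,74.289) → (97.415,74.289) → (97.415,86.458), returning to the start.

Shape 2 is a cubic bezier drawn with `<path>`. Its stroke #0000ff means score at S516, F2106. After flipping Y the toolpath is (91.500,39.337) → (85.776,50.538) → (102.139,58.717) → (114.791,76.734).

Shape 3 is a regular polygon drawn with `<polygon>`. Its stroke #008000 means engrave at S306, F2317. After flipping Y the toolpath is (47.162,91.383) → (73.283,110.814) → (103.172,97.909) → (106.940,65.571) → (80.819,46.140) → (50.930,59.045) → (47.162,91.383), returning to the start.

Shape 4 is a rectangle drawn with `<path>`. Its stroke #008000 means engrave at S306, F2317. After flipping Y the toolpath is (4.177,114.098) → (79.638,114.098) → (79.638,86.387) → (4.177,86.387) → (4.177,114.098), returning to the start.

; LightBurn 1.4.05
; GRBL device profile, absolute coords
G21
G90
G0 X97.415 Y86.458
M3 S516
G1 X167.275 Y86.458 F2106
G1 X167.275 Y74.289
G1 X97.415 Y74.289
G1 X97.415 Y86.458
M5
G0 X91.500 Y39.337
M3 S516
G1 X85.776 Y50.538 F2106
G1 X102.139 Y58.717
G1 X114.791 Y76.734
M5
G0 X47.162 Y91.383
M3 S306
G1 X73.283 Y110.814 F2317
G1 X103.172 Y97.909
G1 X106.940 Y65.571
G1 X80.819 Y46.140
G1 X50.930 Y59.045
G1 X47.162 Y91.383
M5
G0 X4.177 Y114.098
M3 S306
G1 X79.638 Y114.098 F2317
G1 X79.638 Y86.387
G1 X4.177 Y86.387
G1 X4.177 Y114.098
M5
G0 X0.000 Y0.000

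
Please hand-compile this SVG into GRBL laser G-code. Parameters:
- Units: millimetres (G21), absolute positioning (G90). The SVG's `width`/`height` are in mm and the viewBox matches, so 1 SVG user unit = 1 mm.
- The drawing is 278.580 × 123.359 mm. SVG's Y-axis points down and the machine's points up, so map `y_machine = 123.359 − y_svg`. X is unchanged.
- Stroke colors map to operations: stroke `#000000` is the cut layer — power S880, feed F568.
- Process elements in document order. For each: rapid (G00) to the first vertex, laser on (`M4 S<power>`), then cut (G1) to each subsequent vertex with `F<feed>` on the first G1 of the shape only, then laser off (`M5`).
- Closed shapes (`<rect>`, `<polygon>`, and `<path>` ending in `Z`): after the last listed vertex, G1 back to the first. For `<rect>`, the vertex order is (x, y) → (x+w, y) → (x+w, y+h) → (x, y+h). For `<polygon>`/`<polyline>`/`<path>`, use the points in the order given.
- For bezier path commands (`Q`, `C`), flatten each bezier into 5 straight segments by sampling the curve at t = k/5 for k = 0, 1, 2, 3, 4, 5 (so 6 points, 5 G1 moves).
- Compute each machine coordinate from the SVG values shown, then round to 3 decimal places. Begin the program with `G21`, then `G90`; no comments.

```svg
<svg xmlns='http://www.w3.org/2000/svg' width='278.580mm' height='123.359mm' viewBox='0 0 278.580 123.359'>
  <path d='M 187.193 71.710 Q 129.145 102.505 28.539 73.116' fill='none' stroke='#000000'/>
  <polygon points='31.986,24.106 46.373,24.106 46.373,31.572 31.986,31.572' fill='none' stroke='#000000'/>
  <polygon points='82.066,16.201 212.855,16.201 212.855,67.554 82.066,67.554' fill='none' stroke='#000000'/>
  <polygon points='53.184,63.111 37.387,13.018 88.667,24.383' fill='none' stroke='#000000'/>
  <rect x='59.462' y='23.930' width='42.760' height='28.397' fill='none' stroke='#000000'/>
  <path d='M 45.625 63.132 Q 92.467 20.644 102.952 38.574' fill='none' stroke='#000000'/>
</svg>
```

Since the viewBox matches the mm dimensions, user units are millimetres directly. The only transform is the Y-flip y_m = 123.359 − y_svg.

Shape 1 is a quadratic bezier drawn with `<path>`. Its stroke #000000 means cut at S880, F568. After flipping Y the toolpath is (187.193,51.649) → (162.271,41.738) → (133.945,36.642) → (102.215,36.361) → (67.079,40.895) → (28.539,50.243).

Shape 2 is a rectangle drawn with `<polygon>`. Its stroke #000000 means cut at S880, F568. After flipping Y the toolpath is (31.986,99.253) → (46.373,99.253) → (46.373,91.787) → (31.986,91.787) → (31.986,99.253), returning to the start.

Shape 3 is a rectangle drawn with `<polygon>`. Its stroke #000000 means cut at S880, F568. After flipping Y the toolpath is (82.066,107.158) → (212.855,107.158) → (212.855,55.805) → (82.066,55.805) → (82.066,107.158), returning to the start.

Shape 4 is a regular polygon drawn with `<polygon>`. Its stroke #000000 means cut at S880, F568. After flipping Y the toolpath is (53.184,60.248) → (37.387,110.341) → (88.667,98.976) → (53.184,60.248), returning to the start.

Shape 5 is a rectangle drawn with `<rect>`. Its stroke #000000 means cut at S880, F568. After flipping Y the toolpath is (59.462,99.429) → (102.222,99.429) → (102.222,71.032) → (59.462,71.032) → (59.462,99.429), returning to the start.

Shape 6 is a quadratic bezier drawn with `<path>`. Its stroke #000000 means cut at S880, F568. After flipping Y the toolpath is (45.625,60.227) → (62.908,74.805) → (77.281,84.551) → (88.747,89.462) → (97.304,89.540) → (102.952,84.785).

G21
G90
G00 X187.193 Y51.649
M4 S880
G1 X162.271 Y41.738 F568
G1 X133.945 Y36.642
G1 X102.215 Y36.361
G1 X67.079 Y40.895
G1 X28.539 Y50.243
M5
G00 X31.986 Y99.253
M4 S880
G1 X46.373 Y99.253 F568
G1 X46.373 Y91.787
G1 X31.986 Y91.787
G1 X31.986 Y99.253
M5
G00 X82.066 Y107.158
M4 S880
G1 X212.855 Y107.158 F568
G1 X212.855 Y55.805
G1 X82.066 Y55.805
G1 X82.066 Y107.158
M5
G00 X53.184 Y60.248
M4 S880
G1 X37.387 Y110.341 F568
G1 X88.667 Y98.976
G1 X53.184 Y60.248
M5
G00 X59.462 Y99.429
M4 S880
G1 X102.222 Y99.429 F568
G1 X102.222 Y71.032
G1 X59.462 Y71.032
G1 X59.462 Y99.429
M5
G00 X45.625 Y60.227
M4 S880
G1 X62.908 Y74.805 F568
G1 X77.281 Y84.551
G1 X88.747 Y89.462
G1 X97.304 Y89.540
G1 X102.952 Y84.785
M5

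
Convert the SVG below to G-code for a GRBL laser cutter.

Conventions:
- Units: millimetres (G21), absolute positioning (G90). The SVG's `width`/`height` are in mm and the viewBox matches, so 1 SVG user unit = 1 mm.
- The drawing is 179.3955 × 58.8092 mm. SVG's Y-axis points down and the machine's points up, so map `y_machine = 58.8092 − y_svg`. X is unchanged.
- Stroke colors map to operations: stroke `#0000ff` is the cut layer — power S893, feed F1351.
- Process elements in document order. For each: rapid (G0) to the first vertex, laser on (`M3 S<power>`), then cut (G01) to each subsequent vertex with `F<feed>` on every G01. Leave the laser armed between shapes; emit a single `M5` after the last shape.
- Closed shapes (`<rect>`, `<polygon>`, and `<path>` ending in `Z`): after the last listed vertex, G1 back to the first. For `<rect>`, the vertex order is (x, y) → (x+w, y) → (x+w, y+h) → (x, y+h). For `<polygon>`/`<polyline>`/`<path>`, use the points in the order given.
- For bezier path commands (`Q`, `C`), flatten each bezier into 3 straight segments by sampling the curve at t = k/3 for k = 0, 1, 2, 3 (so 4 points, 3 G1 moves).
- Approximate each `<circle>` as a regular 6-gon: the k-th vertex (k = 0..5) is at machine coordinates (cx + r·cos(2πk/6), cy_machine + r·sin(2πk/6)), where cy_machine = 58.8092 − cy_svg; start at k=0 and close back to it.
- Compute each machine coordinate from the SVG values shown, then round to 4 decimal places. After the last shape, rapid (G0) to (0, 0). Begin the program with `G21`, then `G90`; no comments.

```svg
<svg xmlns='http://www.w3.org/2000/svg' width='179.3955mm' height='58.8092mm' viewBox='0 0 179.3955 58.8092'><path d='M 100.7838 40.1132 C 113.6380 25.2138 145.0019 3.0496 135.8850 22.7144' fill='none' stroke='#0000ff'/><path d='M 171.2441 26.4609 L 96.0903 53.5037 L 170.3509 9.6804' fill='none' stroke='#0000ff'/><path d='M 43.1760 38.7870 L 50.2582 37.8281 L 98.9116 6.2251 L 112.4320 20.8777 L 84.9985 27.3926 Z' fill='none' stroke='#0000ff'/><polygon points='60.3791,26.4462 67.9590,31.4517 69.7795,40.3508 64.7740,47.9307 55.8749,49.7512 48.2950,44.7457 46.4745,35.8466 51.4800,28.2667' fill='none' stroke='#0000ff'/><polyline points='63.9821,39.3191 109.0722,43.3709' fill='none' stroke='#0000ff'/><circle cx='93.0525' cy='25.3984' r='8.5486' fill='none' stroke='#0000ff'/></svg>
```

viewBox `0 0 179.3955 58.8092` with mm width/height → 1 unit = 1 mm. Flip: y_m = 58.8092 − y_svg.

**Shape 1** — `<path>` cubic bezier, stroke `#0000ff` → cut (S893, F1351). Control points (SVG): P0=(100.7838,40.1132), P1=(113.6380,25.2138), P2=(145.0019,3.0496), P3=(135.8850,22.7144); sampled at t=k/3. Machine vertices: (100.7838,18.6960) → (117.6231,34.1987) → (133.6931,43.6349) → (135.8850,36.0948). Open path.

**Shape 2** — `<path>` open polyline, stroke `#0000ff` → cut (S893, F1351). Machine vertices: (171.2441,32.3483) → (96.0903,5.3055) → (170.3509,49.1288). Open path.

**Shape 3** — `<path>` closed polygon, stroke `#0000ff` → cut (S893, F1351). Machine vertices: (43.1760,20.0222) → (50.2582,20.9811) → (98.9116,52.5841) → (112.4320,37.9315) → (84.9985,31.4166) → (43.1760,20.0222). Closed: final G1 returns to the first vertex.

**Shape 4** — `<polygon>` regular polygon, stroke `#0000ff` → cut (S893, F1351). Machine vertices: (60.3791,32.3630) → (67.9590,27.3575) → (69.7795,18.4584) → (64.7740,10.8785) → (55.8749,9.0580) → (48.2950,14.0635) → (46.4745,22.9626) → (51.4800,30.5425) → (60.3791,32.3630). Closed: final G1 returns to the first vertex.

**Shape 5** — `<polyline>` line segment, stroke `#0000ff` → cut (S893, F1351). Machine vertices: (63.9821,19.4901) → (109.0722,15.4383). Open path.

**Shape 6** — `<circle>` circle, stroke `#0000ff` → cut (S893, F1351). Machine vertices: (101.6011,33.4108) → (97.3268,40.8141) → (88.7782,40.8141) → (84.5039,33.4108) → (88.7782,26.0075) → (97.3268,26.0075) → (101.6011,33.4108). Closed: final G1 returns to the first vertex.

G21
G90
G0 X100.7838 Y18.6960
M3 S893
G01 X117.6231 Y34.1987 F1351
G01 X133.6931 Y43.6349 F1351
G01 X135.8850 Y36.0948 F1351
G0 X171.2441 Y32.3483
M3 S893
G01 X96.0903 Y5.3055 F1351
G01 X170.3509 Y49.1288 F1351
G0 X43.1760 Y20.0222
M3 S893
G01 X50.2582 Y20.9811 F1351
G01 X98.9116 Y52.5841 F1351
G01 X112.4320 Y37.9315 F1351
G01 X84.9985 Y31.4166 F1351
G01 X43.1760 Y20.0222 F1351
G0 X60.3791 Y32.3630
M3 S893
G01 X67.9590 Y27.3575 F1351
G01 X69.7795 Y18.4584 F1351
G01 X64.7740 Y10.8785 F1351
G01 X55.8749 Y9.0580 F1351
G01 X48.2950 Y14.0635 F1351
G01 X46.4745 Y22.9626 F1351
G01 X51.4800 Y30.5425 F1351
G01 X60.3791 Y32.3630 F1351
G0 X63.9821 Y19.4901
M3 S893
G01 X109.0722 Y15.4383 F1351
G0 X101.6011 Y33.4108
M3 S893
G01 X97.3268 Y40.8141 F1351
G01 X88.7782 Y40.8141 F1351
G01 X84.5039 Y33.4108 F1351
G01 X88.7782 Y26.0075 F1351
G01 X97.3268 Y26.0075 F1351
G01 X101.6011 Y33.4108 F1351
M5
G0 X0.0000 Y0.0000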